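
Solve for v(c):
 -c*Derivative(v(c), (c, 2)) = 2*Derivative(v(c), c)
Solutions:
 v(c) = C1 + C2/c


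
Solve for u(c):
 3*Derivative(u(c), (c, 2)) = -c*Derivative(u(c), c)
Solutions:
 u(c) = C1 + C2*erf(sqrt(6)*c/6)


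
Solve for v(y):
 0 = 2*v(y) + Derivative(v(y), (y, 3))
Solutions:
 v(y) = C3*exp(-2^(1/3)*y) + (C1*sin(2^(1/3)*sqrt(3)*y/2) + C2*cos(2^(1/3)*sqrt(3)*y/2))*exp(2^(1/3)*y/2)


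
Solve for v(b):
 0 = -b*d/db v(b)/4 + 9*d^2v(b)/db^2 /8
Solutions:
 v(b) = C1 + C2*erfi(b/3)


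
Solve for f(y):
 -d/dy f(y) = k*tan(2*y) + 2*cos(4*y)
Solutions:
 f(y) = C1 + k*log(cos(2*y))/2 - sin(4*y)/2


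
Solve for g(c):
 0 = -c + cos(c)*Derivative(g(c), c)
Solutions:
 g(c) = C1 + Integral(c/cos(c), c)


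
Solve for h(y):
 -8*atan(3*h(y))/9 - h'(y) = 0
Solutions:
 Integral(1/atan(3*_y), (_y, h(y))) = C1 - 8*y/9


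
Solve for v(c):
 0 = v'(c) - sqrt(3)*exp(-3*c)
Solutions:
 v(c) = C1 - sqrt(3)*exp(-3*c)/3


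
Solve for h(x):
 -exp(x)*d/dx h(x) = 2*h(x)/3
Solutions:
 h(x) = C1*exp(2*exp(-x)/3)


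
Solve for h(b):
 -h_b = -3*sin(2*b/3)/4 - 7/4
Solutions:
 h(b) = C1 + 7*b/4 - 9*cos(2*b/3)/8


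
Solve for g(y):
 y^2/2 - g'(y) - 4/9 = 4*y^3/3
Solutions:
 g(y) = C1 - y^4/3 + y^3/6 - 4*y/9


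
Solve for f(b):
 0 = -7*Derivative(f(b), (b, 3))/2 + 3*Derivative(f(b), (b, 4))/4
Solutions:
 f(b) = C1 + C2*b + C3*b^2 + C4*exp(14*b/3)


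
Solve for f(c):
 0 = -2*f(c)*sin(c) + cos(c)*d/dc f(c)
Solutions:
 f(c) = C1/cos(c)^2


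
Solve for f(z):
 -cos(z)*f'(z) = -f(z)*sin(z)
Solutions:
 f(z) = C1/cos(z)


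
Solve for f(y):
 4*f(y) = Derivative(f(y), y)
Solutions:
 f(y) = C1*exp(4*y)


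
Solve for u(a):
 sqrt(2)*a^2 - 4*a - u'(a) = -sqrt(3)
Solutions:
 u(a) = C1 + sqrt(2)*a^3/3 - 2*a^2 + sqrt(3)*a


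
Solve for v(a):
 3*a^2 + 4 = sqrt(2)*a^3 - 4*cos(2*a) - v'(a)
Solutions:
 v(a) = C1 + sqrt(2)*a^4/4 - a^3 - 4*a - 4*sin(a)*cos(a)


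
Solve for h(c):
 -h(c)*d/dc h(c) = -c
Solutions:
 h(c) = -sqrt(C1 + c^2)
 h(c) = sqrt(C1 + c^2)


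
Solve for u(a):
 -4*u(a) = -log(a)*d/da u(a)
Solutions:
 u(a) = C1*exp(4*li(a))


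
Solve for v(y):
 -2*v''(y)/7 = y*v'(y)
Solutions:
 v(y) = C1 + C2*erf(sqrt(7)*y/2)


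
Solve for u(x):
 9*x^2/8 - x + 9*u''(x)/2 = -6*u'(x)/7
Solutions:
 u(x) = C1 + C2*exp(-4*x/21) - 7*x^3/16 + 1435*x^2/192 - 10045*x/128


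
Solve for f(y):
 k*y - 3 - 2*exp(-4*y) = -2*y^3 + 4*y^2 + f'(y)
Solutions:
 f(y) = C1 + k*y^2/2 + y^4/2 - 4*y^3/3 - 3*y + exp(-4*y)/2


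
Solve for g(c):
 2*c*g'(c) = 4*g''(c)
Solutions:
 g(c) = C1 + C2*erfi(c/2)


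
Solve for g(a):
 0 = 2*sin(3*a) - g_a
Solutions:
 g(a) = C1 - 2*cos(3*a)/3


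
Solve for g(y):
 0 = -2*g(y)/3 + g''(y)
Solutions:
 g(y) = C1*exp(-sqrt(6)*y/3) + C2*exp(sqrt(6)*y/3)


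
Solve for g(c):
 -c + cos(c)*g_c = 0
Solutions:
 g(c) = C1 + Integral(c/cos(c), c)


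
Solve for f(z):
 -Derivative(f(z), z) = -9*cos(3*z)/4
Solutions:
 f(z) = C1 + 3*sin(3*z)/4


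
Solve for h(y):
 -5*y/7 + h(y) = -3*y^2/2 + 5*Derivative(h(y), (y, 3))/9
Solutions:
 h(y) = C3*exp(15^(2/3)*y/5) - 3*y^2/2 + 5*y/7 + (C1*sin(3*3^(1/6)*5^(2/3)*y/10) + C2*cos(3*3^(1/6)*5^(2/3)*y/10))*exp(-15^(2/3)*y/10)


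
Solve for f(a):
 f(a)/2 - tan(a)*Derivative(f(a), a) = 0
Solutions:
 f(a) = C1*sqrt(sin(a))


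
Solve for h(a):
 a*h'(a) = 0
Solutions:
 h(a) = C1


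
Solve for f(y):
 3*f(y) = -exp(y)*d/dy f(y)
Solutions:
 f(y) = C1*exp(3*exp(-y))


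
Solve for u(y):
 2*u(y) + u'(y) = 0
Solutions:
 u(y) = C1*exp(-2*y)


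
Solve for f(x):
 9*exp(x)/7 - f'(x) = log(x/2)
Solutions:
 f(x) = C1 - x*log(x) + x*(log(2) + 1) + 9*exp(x)/7


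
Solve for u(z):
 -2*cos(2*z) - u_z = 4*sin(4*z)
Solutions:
 u(z) = C1 - sin(2*z) + cos(4*z)


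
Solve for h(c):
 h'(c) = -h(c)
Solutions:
 h(c) = C1*exp(-c)


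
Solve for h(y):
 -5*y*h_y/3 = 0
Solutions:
 h(y) = C1


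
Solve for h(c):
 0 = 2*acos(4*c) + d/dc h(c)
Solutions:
 h(c) = C1 - 2*c*acos(4*c) + sqrt(1 - 16*c^2)/2


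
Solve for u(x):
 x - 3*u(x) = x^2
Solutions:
 u(x) = x*(1 - x)/3


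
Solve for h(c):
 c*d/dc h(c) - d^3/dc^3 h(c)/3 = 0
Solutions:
 h(c) = C1 + Integral(C2*airyai(3^(1/3)*c) + C3*airybi(3^(1/3)*c), c)


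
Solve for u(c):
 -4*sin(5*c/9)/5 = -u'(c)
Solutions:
 u(c) = C1 - 36*cos(5*c/9)/25


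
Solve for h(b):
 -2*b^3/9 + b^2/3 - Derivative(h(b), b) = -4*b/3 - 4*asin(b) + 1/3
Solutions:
 h(b) = C1 - b^4/18 + b^3/9 + 2*b^2/3 + 4*b*asin(b) - b/3 + 4*sqrt(1 - b^2)


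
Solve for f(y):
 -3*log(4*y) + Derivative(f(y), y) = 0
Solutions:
 f(y) = C1 + 3*y*log(y) - 3*y + y*log(64)


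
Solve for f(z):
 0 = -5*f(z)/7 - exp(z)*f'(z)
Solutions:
 f(z) = C1*exp(5*exp(-z)/7)


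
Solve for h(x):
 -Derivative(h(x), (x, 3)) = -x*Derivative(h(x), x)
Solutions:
 h(x) = C1 + Integral(C2*airyai(x) + C3*airybi(x), x)


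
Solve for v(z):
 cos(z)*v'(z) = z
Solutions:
 v(z) = C1 + Integral(z/cos(z), z)


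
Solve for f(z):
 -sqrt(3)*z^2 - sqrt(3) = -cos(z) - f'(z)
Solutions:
 f(z) = C1 + sqrt(3)*z^3/3 + sqrt(3)*z - sin(z)


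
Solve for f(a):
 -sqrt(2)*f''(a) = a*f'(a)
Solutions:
 f(a) = C1 + C2*erf(2^(1/4)*a/2)


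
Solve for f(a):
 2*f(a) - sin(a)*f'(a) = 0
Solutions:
 f(a) = C1*(cos(a) - 1)/(cos(a) + 1)


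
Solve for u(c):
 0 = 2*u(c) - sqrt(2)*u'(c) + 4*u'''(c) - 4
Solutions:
 u(c) = C1*exp(3^(1/3)*c*(sqrt(2)*3^(1/3)/(sqrt(6)*sqrt(54 - sqrt(2)) + 18)^(1/3) + (sqrt(6)*sqrt(54 - sqrt(2)) + 18)^(1/3))/12)*sin(3^(1/6)*c*(-3*sqrt(2)/(sqrt(6)*sqrt(54 - sqrt(2)) + 18)^(1/3) + 3^(2/3)*(sqrt(6)*sqrt(54 - sqrt(2)) + 18)^(1/3))/12) + C2*exp(3^(1/3)*c*(sqrt(2)*3^(1/3)/(sqrt(6)*sqrt(54 - sqrt(2)) + 18)^(1/3) + (sqrt(6)*sqrt(54 - sqrt(2)) + 18)^(1/3))/12)*cos(3^(1/6)*c*(-3*sqrt(2)/(sqrt(6)*sqrt(54 - sqrt(2)) + 18)^(1/3) + 3^(2/3)*(sqrt(6)*sqrt(54 - sqrt(2)) + 18)^(1/3))/12) + C3*exp(-3^(1/3)*c*(sqrt(2)*3^(1/3)/(sqrt(6)*sqrt(54 - sqrt(2)) + 18)^(1/3) + (sqrt(6)*sqrt(54 - sqrt(2)) + 18)^(1/3))/6) + 2


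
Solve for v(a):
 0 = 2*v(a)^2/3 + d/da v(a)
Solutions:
 v(a) = 3/(C1 + 2*a)


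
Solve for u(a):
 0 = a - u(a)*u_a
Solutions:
 u(a) = -sqrt(C1 + a^2)
 u(a) = sqrt(C1 + a^2)


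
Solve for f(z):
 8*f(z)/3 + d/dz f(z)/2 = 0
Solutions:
 f(z) = C1*exp(-16*z/3)


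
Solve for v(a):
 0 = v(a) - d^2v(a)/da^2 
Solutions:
 v(a) = C1*exp(-a) + C2*exp(a)


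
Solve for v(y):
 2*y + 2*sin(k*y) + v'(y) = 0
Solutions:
 v(y) = C1 - y^2 + 2*cos(k*y)/k


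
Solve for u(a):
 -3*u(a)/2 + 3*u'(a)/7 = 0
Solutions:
 u(a) = C1*exp(7*a/2)


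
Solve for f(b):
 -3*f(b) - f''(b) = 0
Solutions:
 f(b) = C1*sin(sqrt(3)*b) + C2*cos(sqrt(3)*b)


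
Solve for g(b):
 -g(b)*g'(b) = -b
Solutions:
 g(b) = -sqrt(C1 + b^2)
 g(b) = sqrt(C1 + b^2)


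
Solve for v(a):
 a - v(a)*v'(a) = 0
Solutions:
 v(a) = -sqrt(C1 + a^2)
 v(a) = sqrt(C1 + a^2)


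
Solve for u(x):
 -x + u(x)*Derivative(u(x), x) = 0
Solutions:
 u(x) = -sqrt(C1 + x^2)
 u(x) = sqrt(C1 + x^2)


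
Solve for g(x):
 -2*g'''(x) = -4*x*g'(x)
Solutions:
 g(x) = C1 + Integral(C2*airyai(2^(1/3)*x) + C3*airybi(2^(1/3)*x), x)


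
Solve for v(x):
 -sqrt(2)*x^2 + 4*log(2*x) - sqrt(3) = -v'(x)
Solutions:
 v(x) = C1 + sqrt(2)*x^3/3 - 4*x*log(x) - x*log(16) + sqrt(3)*x + 4*x


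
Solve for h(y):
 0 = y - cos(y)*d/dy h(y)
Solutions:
 h(y) = C1 + Integral(y/cos(y), y)


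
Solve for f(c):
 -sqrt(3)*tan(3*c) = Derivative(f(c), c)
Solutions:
 f(c) = C1 + sqrt(3)*log(cos(3*c))/3


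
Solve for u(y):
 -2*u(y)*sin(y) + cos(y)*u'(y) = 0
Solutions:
 u(y) = C1/cos(y)^2


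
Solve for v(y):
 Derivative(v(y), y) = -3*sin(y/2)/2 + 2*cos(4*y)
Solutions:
 v(y) = C1 + sin(4*y)/2 + 3*cos(y/2)


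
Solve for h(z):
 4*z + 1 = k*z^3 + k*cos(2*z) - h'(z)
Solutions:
 h(z) = C1 + k*z^4/4 + k*sin(2*z)/2 - 2*z^2 - z


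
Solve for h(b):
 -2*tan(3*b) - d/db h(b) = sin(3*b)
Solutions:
 h(b) = C1 + 2*log(cos(3*b))/3 + cos(3*b)/3


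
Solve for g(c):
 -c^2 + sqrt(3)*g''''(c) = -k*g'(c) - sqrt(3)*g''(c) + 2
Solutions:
 g(c) = C1 + C2*exp(2^(1/3)*c*(2^(1/3)*sqrt(3)*(3*k + sqrt(9*k^2 + 4))^(1/3)/12 - 2^(1/3)*I*(3*k + sqrt(9*k^2 + 4))^(1/3)/4 + 2/((-sqrt(3) + 3*I)*(3*k + sqrt(9*k^2 + 4))^(1/3)))) + C3*exp(2^(1/3)*c*(2^(1/3)*sqrt(3)*(3*k + sqrt(9*k^2 + 4))^(1/3)/12 + 2^(1/3)*I*(3*k + sqrt(9*k^2 + 4))^(1/3)/4 - 2/((sqrt(3) + 3*I)*(3*k + sqrt(9*k^2 + 4))^(1/3)))) + C4*exp(2^(1/3)*sqrt(3)*c*(-2^(1/3)*(3*k + sqrt(9*k^2 + 4))^(1/3) + 2/(3*k + sqrt(9*k^2 + 4))^(1/3))/6) + c^3/(3*k) - sqrt(3)*c^2/k^2 + 2*c/k + 6*c/k^3


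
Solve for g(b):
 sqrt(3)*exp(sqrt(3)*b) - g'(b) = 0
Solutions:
 g(b) = C1 + exp(sqrt(3)*b)


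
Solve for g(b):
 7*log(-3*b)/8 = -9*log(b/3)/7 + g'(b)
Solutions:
 g(b) = C1 + 121*b*log(b)/56 + b*(-121 - 23*log(3) + 49*I*pi)/56


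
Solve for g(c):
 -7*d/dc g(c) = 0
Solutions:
 g(c) = C1


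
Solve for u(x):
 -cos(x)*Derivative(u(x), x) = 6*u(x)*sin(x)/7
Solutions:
 u(x) = C1*cos(x)^(6/7)


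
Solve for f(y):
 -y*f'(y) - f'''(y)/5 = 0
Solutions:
 f(y) = C1 + Integral(C2*airyai(-5^(1/3)*y) + C3*airybi(-5^(1/3)*y), y)


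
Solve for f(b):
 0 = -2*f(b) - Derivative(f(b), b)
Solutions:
 f(b) = C1*exp(-2*b)


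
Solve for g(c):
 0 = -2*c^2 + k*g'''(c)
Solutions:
 g(c) = C1 + C2*c + C3*c^2 + c^5/(30*k)


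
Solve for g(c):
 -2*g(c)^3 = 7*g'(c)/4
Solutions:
 g(c) = -sqrt(14)*sqrt(-1/(C1 - 8*c))/2
 g(c) = sqrt(14)*sqrt(-1/(C1 - 8*c))/2


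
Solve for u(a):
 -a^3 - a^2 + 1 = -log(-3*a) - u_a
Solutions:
 u(a) = C1 + a^4/4 + a^3/3 - a*log(-a) - a*log(3)


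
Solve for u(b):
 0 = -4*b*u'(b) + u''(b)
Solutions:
 u(b) = C1 + C2*erfi(sqrt(2)*b)


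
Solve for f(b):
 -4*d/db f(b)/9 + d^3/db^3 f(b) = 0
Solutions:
 f(b) = C1 + C2*exp(-2*b/3) + C3*exp(2*b/3)


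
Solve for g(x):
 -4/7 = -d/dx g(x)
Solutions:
 g(x) = C1 + 4*x/7


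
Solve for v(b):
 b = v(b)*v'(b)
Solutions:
 v(b) = -sqrt(C1 + b^2)
 v(b) = sqrt(C1 + b^2)


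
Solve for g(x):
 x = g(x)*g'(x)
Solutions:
 g(x) = -sqrt(C1 + x^2)
 g(x) = sqrt(C1 + x^2)


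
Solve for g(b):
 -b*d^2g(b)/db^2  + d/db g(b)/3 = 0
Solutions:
 g(b) = C1 + C2*b^(4/3)


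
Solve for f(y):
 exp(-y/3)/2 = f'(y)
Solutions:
 f(y) = C1 - 3*exp(-y/3)/2


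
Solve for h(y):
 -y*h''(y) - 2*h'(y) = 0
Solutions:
 h(y) = C1 + C2/y


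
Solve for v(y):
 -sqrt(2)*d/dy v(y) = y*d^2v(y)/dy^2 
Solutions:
 v(y) = C1 + C2*y^(1 - sqrt(2))


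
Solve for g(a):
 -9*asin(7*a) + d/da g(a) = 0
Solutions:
 g(a) = C1 + 9*a*asin(7*a) + 9*sqrt(1 - 49*a^2)/7


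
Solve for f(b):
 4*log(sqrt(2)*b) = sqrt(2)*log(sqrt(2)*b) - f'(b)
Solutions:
 f(b) = C1 - 4*b*log(b) + sqrt(2)*b*log(b) - sqrt(2)*b + b*log(2^(-2 + sqrt(2)/2)) + 4*b


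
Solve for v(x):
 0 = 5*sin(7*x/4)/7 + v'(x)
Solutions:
 v(x) = C1 + 20*cos(7*x/4)/49


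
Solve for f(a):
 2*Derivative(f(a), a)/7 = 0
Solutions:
 f(a) = C1


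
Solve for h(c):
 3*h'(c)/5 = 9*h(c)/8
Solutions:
 h(c) = C1*exp(15*c/8)


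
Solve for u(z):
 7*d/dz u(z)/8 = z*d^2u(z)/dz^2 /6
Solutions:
 u(z) = C1 + C2*z^(25/4)


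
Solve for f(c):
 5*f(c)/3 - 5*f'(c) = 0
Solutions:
 f(c) = C1*exp(c/3)


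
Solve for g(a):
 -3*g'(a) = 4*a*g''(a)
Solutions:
 g(a) = C1 + C2*a^(1/4)


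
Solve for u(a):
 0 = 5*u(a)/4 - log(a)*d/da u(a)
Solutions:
 u(a) = C1*exp(5*li(a)/4)


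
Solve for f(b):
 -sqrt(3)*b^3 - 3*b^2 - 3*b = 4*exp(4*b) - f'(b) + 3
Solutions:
 f(b) = C1 + sqrt(3)*b^4/4 + b^3 + 3*b^2/2 + 3*b + exp(4*b)


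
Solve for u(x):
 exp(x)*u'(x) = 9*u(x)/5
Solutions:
 u(x) = C1*exp(-9*exp(-x)/5)


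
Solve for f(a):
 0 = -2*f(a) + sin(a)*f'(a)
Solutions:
 f(a) = C1*(cos(a) - 1)/(cos(a) + 1)


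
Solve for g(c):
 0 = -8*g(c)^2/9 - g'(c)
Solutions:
 g(c) = 9/(C1 + 8*c)


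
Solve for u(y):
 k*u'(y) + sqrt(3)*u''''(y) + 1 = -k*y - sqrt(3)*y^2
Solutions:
 u(y) = C1 + C2*exp(3^(5/6)*y*(-k)^(1/3)/3) + C3*exp(y*(-k)^(1/3)*(-3^(5/6) + 3*3^(1/3)*I)/6) + C4*exp(-y*(-k)^(1/3)*(3^(5/6) + 3*3^(1/3)*I)/6) - y^2/2 - sqrt(3)*y^3/(3*k) - y/k


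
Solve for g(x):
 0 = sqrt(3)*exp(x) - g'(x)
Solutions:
 g(x) = C1 + sqrt(3)*exp(x)


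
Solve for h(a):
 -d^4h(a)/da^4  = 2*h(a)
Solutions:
 h(a) = (C1*sin(2^(3/4)*a/2) + C2*cos(2^(3/4)*a/2))*exp(-2^(3/4)*a/2) + (C3*sin(2^(3/4)*a/2) + C4*cos(2^(3/4)*a/2))*exp(2^(3/4)*a/2)


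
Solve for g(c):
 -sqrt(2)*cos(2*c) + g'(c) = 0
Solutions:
 g(c) = C1 + sqrt(2)*sin(2*c)/2


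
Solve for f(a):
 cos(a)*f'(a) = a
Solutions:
 f(a) = C1 + Integral(a/cos(a), a)


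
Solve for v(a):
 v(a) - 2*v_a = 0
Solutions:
 v(a) = C1*exp(a/2)


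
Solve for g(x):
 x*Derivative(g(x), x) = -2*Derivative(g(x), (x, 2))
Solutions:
 g(x) = C1 + C2*erf(x/2)


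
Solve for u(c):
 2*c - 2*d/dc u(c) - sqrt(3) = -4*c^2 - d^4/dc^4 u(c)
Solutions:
 u(c) = C1 + C4*exp(2^(1/3)*c) + 2*c^3/3 + c^2/2 - sqrt(3)*c/2 + (C2*sin(2^(1/3)*sqrt(3)*c/2) + C3*cos(2^(1/3)*sqrt(3)*c/2))*exp(-2^(1/3)*c/2)


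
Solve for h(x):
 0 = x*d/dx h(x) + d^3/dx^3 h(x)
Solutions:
 h(x) = C1 + Integral(C2*airyai(-x) + C3*airybi(-x), x)


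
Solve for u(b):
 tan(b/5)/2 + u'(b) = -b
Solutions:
 u(b) = C1 - b^2/2 + 5*log(cos(b/5))/2


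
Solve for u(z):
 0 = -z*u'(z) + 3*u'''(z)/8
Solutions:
 u(z) = C1 + Integral(C2*airyai(2*3^(2/3)*z/3) + C3*airybi(2*3^(2/3)*z/3), z)


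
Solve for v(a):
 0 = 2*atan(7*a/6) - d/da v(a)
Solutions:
 v(a) = C1 + 2*a*atan(7*a/6) - 6*log(49*a^2 + 36)/7


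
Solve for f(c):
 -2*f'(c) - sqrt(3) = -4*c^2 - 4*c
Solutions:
 f(c) = C1 + 2*c^3/3 + c^2 - sqrt(3)*c/2


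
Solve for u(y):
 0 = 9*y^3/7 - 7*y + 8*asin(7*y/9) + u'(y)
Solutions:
 u(y) = C1 - 9*y^4/28 + 7*y^2/2 - 8*y*asin(7*y/9) - 8*sqrt(81 - 49*y^2)/7


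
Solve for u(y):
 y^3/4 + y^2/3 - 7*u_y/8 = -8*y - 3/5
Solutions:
 u(y) = C1 + y^4/14 + 8*y^3/63 + 32*y^2/7 + 24*y/35


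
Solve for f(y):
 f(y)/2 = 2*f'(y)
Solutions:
 f(y) = C1*exp(y/4)


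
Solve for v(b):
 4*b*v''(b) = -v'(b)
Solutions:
 v(b) = C1 + C2*b^(3/4)


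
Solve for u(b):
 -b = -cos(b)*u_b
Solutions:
 u(b) = C1 + Integral(b/cos(b), b)


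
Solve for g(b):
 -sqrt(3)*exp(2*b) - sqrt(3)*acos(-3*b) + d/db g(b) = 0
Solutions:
 g(b) = C1 + sqrt(3)*(b*acos(-3*b) + sqrt(1 - 9*b^2)/3) + sqrt(3)*exp(2*b)/2


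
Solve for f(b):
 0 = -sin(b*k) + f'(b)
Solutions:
 f(b) = C1 - cos(b*k)/k


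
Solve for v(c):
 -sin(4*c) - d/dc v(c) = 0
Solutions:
 v(c) = C1 + cos(4*c)/4


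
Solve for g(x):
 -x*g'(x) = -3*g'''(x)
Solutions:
 g(x) = C1 + Integral(C2*airyai(3^(2/3)*x/3) + C3*airybi(3^(2/3)*x/3), x)


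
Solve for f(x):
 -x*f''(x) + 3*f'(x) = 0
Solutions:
 f(x) = C1 + C2*x^4


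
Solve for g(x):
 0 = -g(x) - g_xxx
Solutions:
 g(x) = C3*exp(-x) + (C1*sin(sqrt(3)*x/2) + C2*cos(sqrt(3)*x/2))*exp(x/2)


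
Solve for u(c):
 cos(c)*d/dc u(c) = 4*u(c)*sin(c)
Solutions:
 u(c) = C1/cos(c)^4


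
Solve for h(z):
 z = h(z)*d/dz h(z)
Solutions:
 h(z) = -sqrt(C1 + z^2)
 h(z) = sqrt(C1 + z^2)


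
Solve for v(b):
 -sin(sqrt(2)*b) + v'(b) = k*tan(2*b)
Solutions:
 v(b) = C1 - k*log(cos(2*b))/2 - sqrt(2)*cos(sqrt(2)*b)/2


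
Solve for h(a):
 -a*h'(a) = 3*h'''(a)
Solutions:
 h(a) = C1 + Integral(C2*airyai(-3^(2/3)*a/3) + C3*airybi(-3^(2/3)*a/3), a)


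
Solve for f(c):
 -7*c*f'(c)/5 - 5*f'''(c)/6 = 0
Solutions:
 f(c) = C1 + Integral(C2*airyai(-210^(1/3)*c/5) + C3*airybi(-210^(1/3)*c/5), c)


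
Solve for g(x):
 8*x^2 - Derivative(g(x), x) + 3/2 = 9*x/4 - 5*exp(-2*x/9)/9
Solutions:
 g(x) = C1 + 8*x^3/3 - 9*x^2/8 + 3*x/2 - 5*exp(-2*x/9)/2


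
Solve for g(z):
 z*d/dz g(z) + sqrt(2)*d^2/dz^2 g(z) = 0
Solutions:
 g(z) = C1 + C2*erf(2^(1/4)*z/2)


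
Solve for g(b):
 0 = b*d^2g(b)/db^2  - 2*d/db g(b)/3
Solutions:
 g(b) = C1 + C2*b^(5/3)


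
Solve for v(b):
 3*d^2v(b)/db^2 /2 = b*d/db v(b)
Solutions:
 v(b) = C1 + C2*erfi(sqrt(3)*b/3)


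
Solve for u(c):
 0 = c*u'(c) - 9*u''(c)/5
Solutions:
 u(c) = C1 + C2*erfi(sqrt(10)*c/6)


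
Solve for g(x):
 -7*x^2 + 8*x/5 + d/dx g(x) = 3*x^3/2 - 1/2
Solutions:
 g(x) = C1 + 3*x^4/8 + 7*x^3/3 - 4*x^2/5 - x/2


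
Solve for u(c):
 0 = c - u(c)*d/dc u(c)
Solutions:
 u(c) = -sqrt(C1 + c^2)
 u(c) = sqrt(C1 + c^2)


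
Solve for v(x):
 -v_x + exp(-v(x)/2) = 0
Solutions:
 v(x) = 2*log(C1 + x/2)


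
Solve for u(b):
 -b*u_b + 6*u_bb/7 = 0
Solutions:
 u(b) = C1 + C2*erfi(sqrt(21)*b/6)


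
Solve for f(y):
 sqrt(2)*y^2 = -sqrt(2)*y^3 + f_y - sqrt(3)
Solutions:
 f(y) = C1 + sqrt(2)*y^4/4 + sqrt(2)*y^3/3 + sqrt(3)*y


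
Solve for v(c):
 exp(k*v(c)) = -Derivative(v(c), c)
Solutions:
 v(c) = Piecewise((log(1/(C1*k + c*k))/k, Ne(k, 0)), (nan, True))
 v(c) = Piecewise((C1 - c, Eq(k, 0)), (nan, True))


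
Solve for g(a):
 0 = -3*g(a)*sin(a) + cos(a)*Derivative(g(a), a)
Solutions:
 g(a) = C1/cos(a)^3


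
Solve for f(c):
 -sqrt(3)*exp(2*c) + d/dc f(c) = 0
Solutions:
 f(c) = C1 + sqrt(3)*exp(2*c)/2


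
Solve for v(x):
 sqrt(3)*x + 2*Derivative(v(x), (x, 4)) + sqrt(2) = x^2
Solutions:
 v(x) = C1 + C2*x + C3*x^2 + C4*x^3 + x^6/720 - sqrt(3)*x^5/240 - sqrt(2)*x^4/48


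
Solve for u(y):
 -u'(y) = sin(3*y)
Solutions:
 u(y) = C1 + cos(3*y)/3


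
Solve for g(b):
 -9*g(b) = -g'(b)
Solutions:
 g(b) = C1*exp(9*b)


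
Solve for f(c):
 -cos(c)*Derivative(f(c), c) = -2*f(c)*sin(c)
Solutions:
 f(c) = C1/cos(c)^2


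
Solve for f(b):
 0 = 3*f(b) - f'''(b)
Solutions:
 f(b) = C3*exp(3^(1/3)*b) + (C1*sin(3^(5/6)*b/2) + C2*cos(3^(5/6)*b/2))*exp(-3^(1/3)*b/2)


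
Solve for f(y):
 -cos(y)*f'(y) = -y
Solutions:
 f(y) = C1 + Integral(y/cos(y), y)


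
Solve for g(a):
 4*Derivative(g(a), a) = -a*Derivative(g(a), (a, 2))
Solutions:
 g(a) = C1 + C2/a^3


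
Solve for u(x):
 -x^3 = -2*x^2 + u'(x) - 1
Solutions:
 u(x) = C1 - x^4/4 + 2*x^3/3 + x


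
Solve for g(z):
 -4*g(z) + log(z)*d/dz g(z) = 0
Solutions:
 g(z) = C1*exp(4*li(z))


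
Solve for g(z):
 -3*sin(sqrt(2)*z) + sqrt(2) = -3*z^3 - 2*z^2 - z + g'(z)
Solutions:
 g(z) = C1 + 3*z^4/4 + 2*z^3/3 + z^2/2 + sqrt(2)*z + 3*sqrt(2)*cos(sqrt(2)*z)/2


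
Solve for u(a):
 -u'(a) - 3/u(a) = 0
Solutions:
 u(a) = -sqrt(C1 - 6*a)
 u(a) = sqrt(C1 - 6*a)


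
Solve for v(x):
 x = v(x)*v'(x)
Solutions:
 v(x) = -sqrt(C1 + x^2)
 v(x) = sqrt(C1 + x^2)


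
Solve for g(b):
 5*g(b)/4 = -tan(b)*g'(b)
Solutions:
 g(b) = C1/sin(b)^(5/4)


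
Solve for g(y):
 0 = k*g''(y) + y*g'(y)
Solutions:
 g(y) = C1 + C2*sqrt(k)*erf(sqrt(2)*y*sqrt(1/k)/2)


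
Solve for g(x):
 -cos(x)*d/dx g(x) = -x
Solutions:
 g(x) = C1 + Integral(x/cos(x), x)


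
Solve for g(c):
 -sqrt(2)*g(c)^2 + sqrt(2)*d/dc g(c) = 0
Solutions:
 g(c) = -1/(C1 + c)


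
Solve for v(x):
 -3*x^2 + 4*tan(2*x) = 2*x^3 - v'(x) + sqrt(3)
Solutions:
 v(x) = C1 + x^4/2 + x^3 + sqrt(3)*x + 2*log(cos(2*x))


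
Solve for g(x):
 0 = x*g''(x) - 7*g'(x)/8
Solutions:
 g(x) = C1 + C2*x^(15/8)


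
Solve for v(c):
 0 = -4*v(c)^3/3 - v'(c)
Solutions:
 v(c) = -sqrt(6)*sqrt(-1/(C1 - 4*c))/2
 v(c) = sqrt(6)*sqrt(-1/(C1 - 4*c))/2


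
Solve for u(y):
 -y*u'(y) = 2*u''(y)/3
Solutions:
 u(y) = C1 + C2*erf(sqrt(3)*y/2)


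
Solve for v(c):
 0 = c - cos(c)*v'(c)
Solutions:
 v(c) = C1 + Integral(c/cos(c), c)


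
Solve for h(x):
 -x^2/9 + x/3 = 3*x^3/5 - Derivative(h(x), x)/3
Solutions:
 h(x) = C1 + 9*x^4/20 + x^3/9 - x^2/2


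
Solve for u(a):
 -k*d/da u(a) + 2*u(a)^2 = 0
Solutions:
 u(a) = -k/(C1*k + 2*a)


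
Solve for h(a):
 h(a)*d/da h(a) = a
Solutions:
 h(a) = -sqrt(C1 + a^2)
 h(a) = sqrt(C1 + a^2)


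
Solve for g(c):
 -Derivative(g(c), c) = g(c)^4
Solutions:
 g(c) = (-3^(2/3) - 3*3^(1/6)*I)*(1/(C1 + c))^(1/3)/6
 g(c) = (-3^(2/3) + 3*3^(1/6)*I)*(1/(C1 + c))^(1/3)/6
 g(c) = (1/(C1 + 3*c))^(1/3)


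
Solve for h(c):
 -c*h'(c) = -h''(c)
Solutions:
 h(c) = C1 + C2*erfi(sqrt(2)*c/2)


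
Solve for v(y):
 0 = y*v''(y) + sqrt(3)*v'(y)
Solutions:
 v(y) = C1 + C2*y^(1 - sqrt(3))


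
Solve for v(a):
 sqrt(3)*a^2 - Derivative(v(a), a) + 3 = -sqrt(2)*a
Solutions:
 v(a) = C1 + sqrt(3)*a^3/3 + sqrt(2)*a^2/2 + 3*a


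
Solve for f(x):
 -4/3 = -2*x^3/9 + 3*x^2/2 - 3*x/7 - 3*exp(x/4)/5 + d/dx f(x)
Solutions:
 f(x) = C1 + x^4/18 - x^3/2 + 3*x^2/14 - 4*x/3 + 12*exp(x/4)/5


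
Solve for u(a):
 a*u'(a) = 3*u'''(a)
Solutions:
 u(a) = C1 + Integral(C2*airyai(3^(2/3)*a/3) + C3*airybi(3^(2/3)*a/3), a)


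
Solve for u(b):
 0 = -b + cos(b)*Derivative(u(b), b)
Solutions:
 u(b) = C1 + Integral(b/cos(b), b)


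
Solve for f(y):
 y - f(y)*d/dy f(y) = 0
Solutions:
 f(y) = -sqrt(C1 + y^2)
 f(y) = sqrt(C1 + y^2)


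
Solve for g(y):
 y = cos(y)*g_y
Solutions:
 g(y) = C1 + Integral(y/cos(y), y)


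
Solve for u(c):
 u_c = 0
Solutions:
 u(c) = C1


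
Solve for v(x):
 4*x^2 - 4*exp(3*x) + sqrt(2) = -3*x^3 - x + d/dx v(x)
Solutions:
 v(x) = C1 + 3*x^4/4 + 4*x^3/3 + x^2/2 + sqrt(2)*x - 4*exp(3*x)/3


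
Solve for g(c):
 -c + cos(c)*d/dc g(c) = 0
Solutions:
 g(c) = C1 + Integral(c/cos(c), c)


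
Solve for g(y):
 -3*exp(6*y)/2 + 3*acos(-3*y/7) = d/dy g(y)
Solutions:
 g(y) = C1 + 3*y*acos(-3*y/7) + sqrt(49 - 9*y^2) - exp(6*y)/4


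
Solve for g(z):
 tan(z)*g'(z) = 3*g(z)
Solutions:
 g(z) = C1*sin(z)^3


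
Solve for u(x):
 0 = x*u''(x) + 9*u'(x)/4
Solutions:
 u(x) = C1 + C2/x^(5/4)


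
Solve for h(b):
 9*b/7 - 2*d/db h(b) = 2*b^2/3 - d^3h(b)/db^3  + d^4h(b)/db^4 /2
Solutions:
 h(b) = C1 + C2*exp(b*(2*2^(2/3)/(3*sqrt(57) + 23)^(1/3) + 4 + 2^(1/3)*(3*sqrt(57) + 23)^(1/3))/6)*sin(2^(1/3)*sqrt(3)*b*(-(3*sqrt(57) + 23)^(1/3) + 2*2^(1/3)/(3*sqrt(57) + 23)^(1/3))/6) + C3*exp(b*(2*2^(2/3)/(3*sqrt(57) + 23)^(1/3) + 4 + 2^(1/3)*(3*sqrt(57) + 23)^(1/3))/6)*cos(2^(1/3)*sqrt(3)*b*(-(3*sqrt(57) + 23)^(1/3) + 2*2^(1/3)/(3*sqrt(57) + 23)^(1/3))/6) + C4*exp(b*(-2^(1/3)*(3*sqrt(57) + 23)^(1/3) - 2*2^(2/3)/(3*sqrt(57) + 23)^(1/3) + 2)/3) - b^3/9 + 9*b^2/28 - b/3


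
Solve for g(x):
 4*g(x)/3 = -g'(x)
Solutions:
 g(x) = C1*exp(-4*x/3)


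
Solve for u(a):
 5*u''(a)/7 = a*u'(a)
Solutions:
 u(a) = C1 + C2*erfi(sqrt(70)*a/10)


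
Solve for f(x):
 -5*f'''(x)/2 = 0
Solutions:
 f(x) = C1 + C2*x + C3*x^2


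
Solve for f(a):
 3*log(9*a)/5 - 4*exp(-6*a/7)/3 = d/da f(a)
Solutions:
 f(a) = C1 + 3*a*log(a)/5 + 3*a*(-1 + 2*log(3))/5 + 14*exp(-6*a/7)/9


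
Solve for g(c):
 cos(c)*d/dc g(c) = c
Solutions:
 g(c) = C1 + Integral(c/cos(c), c)


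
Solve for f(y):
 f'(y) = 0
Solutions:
 f(y) = C1


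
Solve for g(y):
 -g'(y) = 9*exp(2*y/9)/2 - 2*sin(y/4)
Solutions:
 g(y) = C1 - 81*exp(2*y/9)/4 - 8*cos(y/4)


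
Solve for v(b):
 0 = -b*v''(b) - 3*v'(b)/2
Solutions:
 v(b) = C1 + C2/sqrt(b)


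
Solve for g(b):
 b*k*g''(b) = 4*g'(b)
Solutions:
 g(b) = C1 + b^(((re(k) + 4)*re(k) + im(k)^2)/(re(k)^2 + im(k)^2))*(C2*sin(4*log(b)*Abs(im(k))/(re(k)^2 + im(k)^2)) + C3*cos(4*log(b)*im(k)/(re(k)^2 + im(k)^2)))


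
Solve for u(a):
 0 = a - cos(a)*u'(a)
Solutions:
 u(a) = C1 + Integral(a/cos(a), a)


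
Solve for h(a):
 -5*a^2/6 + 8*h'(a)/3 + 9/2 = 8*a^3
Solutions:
 h(a) = C1 + 3*a^4/4 + 5*a^3/48 - 27*a/16


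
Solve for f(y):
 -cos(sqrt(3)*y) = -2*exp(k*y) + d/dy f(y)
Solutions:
 f(y) = C1 - sqrt(3)*sin(sqrt(3)*y)/3 + 2*exp(k*y)/k


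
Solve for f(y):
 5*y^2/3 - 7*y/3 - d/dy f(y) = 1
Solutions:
 f(y) = C1 + 5*y^3/9 - 7*y^2/6 - y


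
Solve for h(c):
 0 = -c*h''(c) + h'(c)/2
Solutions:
 h(c) = C1 + C2*c^(3/2)


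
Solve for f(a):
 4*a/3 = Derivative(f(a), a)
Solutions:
 f(a) = C1 + 2*a^2/3


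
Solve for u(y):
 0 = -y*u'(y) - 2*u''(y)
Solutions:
 u(y) = C1 + C2*erf(y/2)


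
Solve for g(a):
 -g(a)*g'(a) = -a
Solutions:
 g(a) = -sqrt(C1 + a^2)
 g(a) = sqrt(C1 + a^2)


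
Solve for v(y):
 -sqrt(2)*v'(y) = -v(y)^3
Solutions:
 v(y) = -sqrt(-1/(C1 + sqrt(2)*y))
 v(y) = sqrt(-1/(C1 + sqrt(2)*y))


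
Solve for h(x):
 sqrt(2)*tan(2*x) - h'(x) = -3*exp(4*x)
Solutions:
 h(x) = C1 + 3*exp(4*x)/4 - sqrt(2)*log(cos(2*x))/2


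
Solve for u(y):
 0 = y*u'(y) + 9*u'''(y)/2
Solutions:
 u(y) = C1 + Integral(C2*airyai(-6^(1/3)*y/3) + C3*airybi(-6^(1/3)*y/3), y)


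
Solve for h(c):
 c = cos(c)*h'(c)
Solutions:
 h(c) = C1 + Integral(c/cos(c), c)


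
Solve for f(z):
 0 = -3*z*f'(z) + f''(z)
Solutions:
 f(z) = C1 + C2*erfi(sqrt(6)*z/2)


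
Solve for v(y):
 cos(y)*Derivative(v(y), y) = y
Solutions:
 v(y) = C1 + Integral(y/cos(y), y)


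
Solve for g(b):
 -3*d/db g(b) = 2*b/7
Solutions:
 g(b) = C1 - b^2/21


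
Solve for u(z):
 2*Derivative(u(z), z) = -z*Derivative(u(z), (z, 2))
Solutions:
 u(z) = C1 + C2/z


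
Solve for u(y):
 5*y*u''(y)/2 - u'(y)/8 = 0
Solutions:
 u(y) = C1 + C2*y^(21/20)


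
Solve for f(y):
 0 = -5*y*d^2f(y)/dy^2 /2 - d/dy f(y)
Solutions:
 f(y) = C1 + C2*y^(3/5)


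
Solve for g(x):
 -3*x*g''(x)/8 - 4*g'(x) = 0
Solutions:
 g(x) = C1 + C2/x^(29/3)


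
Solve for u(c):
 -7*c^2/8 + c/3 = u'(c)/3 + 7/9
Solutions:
 u(c) = C1 - 7*c^3/8 + c^2/2 - 7*c/3


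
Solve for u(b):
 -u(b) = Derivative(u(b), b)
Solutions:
 u(b) = C1*exp(-b)


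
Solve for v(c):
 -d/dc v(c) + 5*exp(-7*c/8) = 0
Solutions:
 v(c) = C1 - 40*exp(-7*c/8)/7


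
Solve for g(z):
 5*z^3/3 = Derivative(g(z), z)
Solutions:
 g(z) = C1 + 5*z^4/12


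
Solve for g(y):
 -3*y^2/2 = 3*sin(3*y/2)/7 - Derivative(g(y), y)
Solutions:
 g(y) = C1 + y^3/2 - 2*cos(3*y/2)/7


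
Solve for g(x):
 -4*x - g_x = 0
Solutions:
 g(x) = C1 - 2*x^2


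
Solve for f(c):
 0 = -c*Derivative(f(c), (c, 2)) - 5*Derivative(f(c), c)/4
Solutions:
 f(c) = C1 + C2/c^(1/4)


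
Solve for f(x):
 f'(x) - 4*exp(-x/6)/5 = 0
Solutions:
 f(x) = C1 - 24*exp(-x/6)/5


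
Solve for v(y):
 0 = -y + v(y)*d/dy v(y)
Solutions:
 v(y) = -sqrt(C1 + y^2)
 v(y) = sqrt(C1 + y^2)


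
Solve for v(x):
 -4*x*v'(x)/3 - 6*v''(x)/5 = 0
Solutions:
 v(x) = C1 + C2*erf(sqrt(5)*x/3)


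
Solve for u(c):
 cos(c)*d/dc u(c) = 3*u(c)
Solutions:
 u(c) = C1*(sin(c) + 1)^(3/2)/(sin(c) - 1)^(3/2)


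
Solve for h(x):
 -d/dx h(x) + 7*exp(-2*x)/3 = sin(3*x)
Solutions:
 h(x) = C1 + cos(3*x)/3 - 7*exp(-2*x)/6


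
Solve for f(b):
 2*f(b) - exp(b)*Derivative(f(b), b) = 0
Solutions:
 f(b) = C1*exp(-2*exp(-b))


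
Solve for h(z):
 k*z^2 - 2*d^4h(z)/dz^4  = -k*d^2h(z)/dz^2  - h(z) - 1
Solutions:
 h(z) = C1*exp(-z*sqrt(k - sqrt(k^2 + 8))/2) + C2*exp(z*sqrt(k - sqrt(k^2 + 8))/2) + C3*exp(-z*sqrt(k + sqrt(k^2 + 8))/2) + C4*exp(z*sqrt(k + sqrt(k^2 + 8))/2) + 2*k^2 - k*z^2 - 1


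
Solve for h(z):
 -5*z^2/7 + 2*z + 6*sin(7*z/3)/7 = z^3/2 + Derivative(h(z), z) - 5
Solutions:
 h(z) = C1 - z^4/8 - 5*z^3/21 + z^2 + 5*z - 18*cos(7*z/3)/49


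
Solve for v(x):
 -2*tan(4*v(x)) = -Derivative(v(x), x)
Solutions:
 v(x) = -asin(C1*exp(8*x))/4 + pi/4
 v(x) = asin(C1*exp(8*x))/4


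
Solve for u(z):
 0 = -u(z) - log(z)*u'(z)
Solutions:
 u(z) = C1*exp(-li(z))


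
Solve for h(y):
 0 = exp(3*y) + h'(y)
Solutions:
 h(y) = C1 - exp(3*y)/3


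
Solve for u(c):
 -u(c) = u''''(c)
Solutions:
 u(c) = (C1*sin(sqrt(2)*c/2) + C2*cos(sqrt(2)*c/2))*exp(-sqrt(2)*c/2) + (C3*sin(sqrt(2)*c/2) + C4*cos(sqrt(2)*c/2))*exp(sqrt(2)*c/2)


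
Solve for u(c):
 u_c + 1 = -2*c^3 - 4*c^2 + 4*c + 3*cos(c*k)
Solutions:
 u(c) = C1 - c^4/2 - 4*c^3/3 + 2*c^2 - c + 3*sin(c*k)/k


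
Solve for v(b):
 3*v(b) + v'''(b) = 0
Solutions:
 v(b) = C3*exp(-3^(1/3)*b) + (C1*sin(3^(5/6)*b/2) + C2*cos(3^(5/6)*b/2))*exp(3^(1/3)*b/2)


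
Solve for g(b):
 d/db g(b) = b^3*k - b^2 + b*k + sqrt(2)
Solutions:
 g(b) = C1 + b^4*k/4 - b^3/3 + b^2*k/2 + sqrt(2)*b


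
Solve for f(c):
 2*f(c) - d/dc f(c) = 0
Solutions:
 f(c) = C1*exp(2*c)


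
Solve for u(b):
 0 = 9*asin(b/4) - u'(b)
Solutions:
 u(b) = C1 + 9*b*asin(b/4) + 9*sqrt(16 - b^2)


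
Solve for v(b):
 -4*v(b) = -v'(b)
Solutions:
 v(b) = C1*exp(4*b)


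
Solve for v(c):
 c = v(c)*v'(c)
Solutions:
 v(c) = -sqrt(C1 + c^2)
 v(c) = sqrt(C1 + c^2)


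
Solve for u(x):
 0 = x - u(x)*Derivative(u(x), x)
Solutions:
 u(x) = -sqrt(C1 + x^2)
 u(x) = sqrt(C1 + x^2)


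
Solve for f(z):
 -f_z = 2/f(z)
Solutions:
 f(z) = -sqrt(C1 - 4*z)
 f(z) = sqrt(C1 - 4*z)


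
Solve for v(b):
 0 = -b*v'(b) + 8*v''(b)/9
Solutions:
 v(b) = C1 + C2*erfi(3*b/4)


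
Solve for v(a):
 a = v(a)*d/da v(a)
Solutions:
 v(a) = -sqrt(C1 + a^2)
 v(a) = sqrt(C1 + a^2)


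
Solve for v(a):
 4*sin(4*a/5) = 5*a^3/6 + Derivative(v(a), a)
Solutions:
 v(a) = C1 - 5*a^4/24 - 5*cos(4*a/5)


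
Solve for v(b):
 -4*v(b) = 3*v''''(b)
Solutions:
 v(b) = (C1*sin(3^(3/4)*b/3) + C2*cos(3^(3/4)*b/3))*exp(-3^(3/4)*b/3) + (C3*sin(3^(3/4)*b/3) + C4*cos(3^(3/4)*b/3))*exp(3^(3/4)*b/3)


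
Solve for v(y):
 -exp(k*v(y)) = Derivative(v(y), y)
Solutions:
 v(y) = Piecewise((log(1/(C1*k + k*y))/k, Ne(k, 0)), (nan, True))
 v(y) = Piecewise((C1 - y, Eq(k, 0)), (nan, True))


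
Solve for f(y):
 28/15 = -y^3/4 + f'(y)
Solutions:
 f(y) = C1 + y^4/16 + 28*y/15


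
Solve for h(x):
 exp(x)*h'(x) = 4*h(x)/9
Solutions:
 h(x) = C1*exp(-4*exp(-x)/9)


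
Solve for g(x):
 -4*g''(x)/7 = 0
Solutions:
 g(x) = C1 + C2*x


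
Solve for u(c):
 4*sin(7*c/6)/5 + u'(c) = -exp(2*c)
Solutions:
 u(c) = C1 - exp(2*c)/2 + 24*cos(7*c/6)/35


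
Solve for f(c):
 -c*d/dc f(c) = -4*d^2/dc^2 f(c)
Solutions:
 f(c) = C1 + C2*erfi(sqrt(2)*c/4)


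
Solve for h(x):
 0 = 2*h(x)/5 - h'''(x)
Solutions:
 h(x) = C3*exp(2^(1/3)*5^(2/3)*x/5) + (C1*sin(2^(1/3)*sqrt(3)*5^(2/3)*x/10) + C2*cos(2^(1/3)*sqrt(3)*5^(2/3)*x/10))*exp(-2^(1/3)*5^(2/3)*x/10)


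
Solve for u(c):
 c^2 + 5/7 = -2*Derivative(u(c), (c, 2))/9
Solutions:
 u(c) = C1 + C2*c - 3*c^4/8 - 45*c^2/28


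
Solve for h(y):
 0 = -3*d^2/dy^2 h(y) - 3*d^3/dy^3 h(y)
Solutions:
 h(y) = C1 + C2*y + C3*exp(-y)


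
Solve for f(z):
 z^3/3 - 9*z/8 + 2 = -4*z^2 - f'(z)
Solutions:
 f(z) = C1 - z^4/12 - 4*z^3/3 + 9*z^2/16 - 2*z


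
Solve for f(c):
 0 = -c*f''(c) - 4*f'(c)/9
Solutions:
 f(c) = C1 + C2*c^(5/9)


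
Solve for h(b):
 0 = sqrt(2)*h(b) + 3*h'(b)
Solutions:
 h(b) = C1*exp(-sqrt(2)*b/3)


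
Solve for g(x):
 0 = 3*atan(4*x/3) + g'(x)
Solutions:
 g(x) = C1 - 3*x*atan(4*x/3) + 9*log(16*x^2 + 9)/8


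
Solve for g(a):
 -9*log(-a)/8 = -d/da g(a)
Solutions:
 g(a) = C1 + 9*a*log(-a)/8 - 9*a/8


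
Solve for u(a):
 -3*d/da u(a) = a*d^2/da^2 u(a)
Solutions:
 u(a) = C1 + C2/a^2


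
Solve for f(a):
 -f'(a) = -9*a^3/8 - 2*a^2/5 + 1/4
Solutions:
 f(a) = C1 + 9*a^4/32 + 2*a^3/15 - a/4


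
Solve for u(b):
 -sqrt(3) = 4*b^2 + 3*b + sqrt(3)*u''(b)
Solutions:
 u(b) = C1 + C2*b - sqrt(3)*b^4/9 - sqrt(3)*b^3/6 - b^2/2


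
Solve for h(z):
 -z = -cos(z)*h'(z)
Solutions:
 h(z) = C1 + Integral(z/cos(z), z)


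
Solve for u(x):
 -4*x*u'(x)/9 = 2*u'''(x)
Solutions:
 u(x) = C1 + Integral(C2*airyai(-6^(1/3)*x/3) + C3*airybi(-6^(1/3)*x/3), x)


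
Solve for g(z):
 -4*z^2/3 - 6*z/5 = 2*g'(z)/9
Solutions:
 g(z) = C1 - 2*z^3 - 27*z^2/10


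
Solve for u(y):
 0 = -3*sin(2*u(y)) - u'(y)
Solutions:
 u(y) = pi - acos((-C1 - exp(12*y))/(C1 - exp(12*y)))/2
 u(y) = acos((-C1 - exp(12*y))/(C1 - exp(12*y)))/2


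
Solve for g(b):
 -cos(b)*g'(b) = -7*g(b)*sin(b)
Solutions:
 g(b) = C1/cos(b)^7


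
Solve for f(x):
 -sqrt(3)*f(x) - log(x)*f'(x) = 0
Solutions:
 f(x) = C1*exp(-sqrt(3)*li(x))


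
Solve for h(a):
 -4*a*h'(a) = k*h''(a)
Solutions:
 h(a) = C1 + C2*sqrt(k)*erf(sqrt(2)*a*sqrt(1/k))


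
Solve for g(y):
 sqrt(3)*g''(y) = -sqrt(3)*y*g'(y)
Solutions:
 g(y) = C1 + C2*erf(sqrt(2)*y/2)


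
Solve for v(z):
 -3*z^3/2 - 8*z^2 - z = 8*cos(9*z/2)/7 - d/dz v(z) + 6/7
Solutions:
 v(z) = C1 + 3*z^4/8 + 8*z^3/3 + z^2/2 + 6*z/7 + 16*sin(9*z/2)/63


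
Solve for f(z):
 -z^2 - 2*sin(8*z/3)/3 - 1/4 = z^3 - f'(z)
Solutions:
 f(z) = C1 + z^4/4 + z^3/3 + z/4 - cos(8*z/3)/4


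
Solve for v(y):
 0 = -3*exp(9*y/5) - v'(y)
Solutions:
 v(y) = C1 - 5*exp(9*y/5)/3


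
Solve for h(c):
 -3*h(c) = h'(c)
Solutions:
 h(c) = C1*exp(-3*c)


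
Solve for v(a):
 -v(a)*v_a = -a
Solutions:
 v(a) = -sqrt(C1 + a^2)
 v(a) = sqrt(C1 + a^2)


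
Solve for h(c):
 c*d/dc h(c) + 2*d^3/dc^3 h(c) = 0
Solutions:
 h(c) = C1 + Integral(C2*airyai(-2^(2/3)*c/2) + C3*airybi(-2^(2/3)*c/2), c)


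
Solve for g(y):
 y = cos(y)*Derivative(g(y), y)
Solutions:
 g(y) = C1 + Integral(y/cos(y), y)


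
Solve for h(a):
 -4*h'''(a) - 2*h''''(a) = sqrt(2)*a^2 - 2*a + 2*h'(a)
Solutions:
 h(a) = C1 + C2*exp(a*(-8 + 8*2^(1/3)/(3*sqrt(177) + 43)^(1/3) + 2^(2/3)*(3*sqrt(177) + 43)^(1/3))/12)*sin(2^(1/3)*sqrt(3)*a*(-2^(1/3)*(3*sqrt(177) + 43)^(1/3) + 8/(3*sqrt(177) + 43)^(1/3))/12) + C3*exp(a*(-8 + 8*2^(1/3)/(3*sqrt(177) + 43)^(1/3) + 2^(2/3)*(3*sqrt(177) + 43)^(1/3))/12)*cos(2^(1/3)*sqrt(3)*a*(-2^(1/3)*(3*sqrt(177) + 43)^(1/3) + 8/(3*sqrt(177) + 43)^(1/3))/12) + C4*exp(-a*(8*2^(1/3)/(3*sqrt(177) + 43)^(1/3) + 4 + 2^(2/3)*(3*sqrt(177) + 43)^(1/3))/6) - sqrt(2)*a^3/6 + a^2/2 + 2*sqrt(2)*a


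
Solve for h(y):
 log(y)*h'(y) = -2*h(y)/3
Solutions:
 h(y) = C1*exp(-2*li(y)/3)


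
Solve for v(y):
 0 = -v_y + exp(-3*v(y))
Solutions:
 v(y) = log(C1 + 3*y)/3
 v(y) = log((-3^(1/3) - 3^(5/6)*I)*(C1 + y)^(1/3)/2)
 v(y) = log((-3^(1/3) + 3^(5/6)*I)*(C1 + y)^(1/3)/2)


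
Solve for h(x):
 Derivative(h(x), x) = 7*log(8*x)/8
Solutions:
 h(x) = C1 + 7*x*log(x)/8 - 7*x/8 + 21*x*log(2)/8


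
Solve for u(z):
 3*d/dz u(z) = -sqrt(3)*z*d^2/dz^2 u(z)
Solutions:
 u(z) = C1 + C2*z^(1 - sqrt(3))


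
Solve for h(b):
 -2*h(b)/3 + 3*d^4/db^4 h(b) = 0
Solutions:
 h(b) = C1*exp(-2^(1/4)*sqrt(3)*b/3) + C2*exp(2^(1/4)*sqrt(3)*b/3) + C3*sin(2^(1/4)*sqrt(3)*b/3) + C4*cos(2^(1/4)*sqrt(3)*b/3)


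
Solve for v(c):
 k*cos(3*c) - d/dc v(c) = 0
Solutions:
 v(c) = C1 + k*sin(3*c)/3


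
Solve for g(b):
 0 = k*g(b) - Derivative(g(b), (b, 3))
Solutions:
 g(b) = C1*exp(b*k^(1/3)) + C2*exp(b*k^(1/3)*(-1 + sqrt(3)*I)/2) + C3*exp(-b*k^(1/3)*(1 + sqrt(3)*I)/2)


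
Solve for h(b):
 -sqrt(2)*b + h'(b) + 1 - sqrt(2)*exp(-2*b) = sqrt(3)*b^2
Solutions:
 h(b) = C1 + sqrt(3)*b^3/3 + sqrt(2)*b^2/2 - b - sqrt(2)*exp(-2*b)/2


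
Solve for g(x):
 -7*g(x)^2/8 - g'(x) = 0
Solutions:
 g(x) = 8/(C1 + 7*x)


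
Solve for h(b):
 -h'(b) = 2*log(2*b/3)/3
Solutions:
 h(b) = C1 - 2*b*log(b)/3 - 2*b*log(2)/3 + 2*b/3 + 2*b*log(3)/3


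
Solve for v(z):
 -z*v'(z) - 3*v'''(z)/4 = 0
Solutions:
 v(z) = C1 + Integral(C2*airyai(-6^(2/3)*z/3) + C3*airybi(-6^(2/3)*z/3), z)


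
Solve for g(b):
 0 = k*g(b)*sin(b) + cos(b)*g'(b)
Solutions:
 g(b) = C1*exp(k*log(cos(b)))


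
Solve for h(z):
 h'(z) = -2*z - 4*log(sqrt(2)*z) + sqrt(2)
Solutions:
 h(z) = C1 - z^2 - 4*z*log(z) - z*log(4) + sqrt(2)*z + 4*z


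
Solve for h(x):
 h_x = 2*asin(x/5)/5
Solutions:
 h(x) = C1 + 2*x*asin(x/5)/5 + 2*sqrt(25 - x^2)/5


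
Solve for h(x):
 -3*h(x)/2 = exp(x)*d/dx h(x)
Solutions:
 h(x) = C1*exp(3*exp(-x)/2)


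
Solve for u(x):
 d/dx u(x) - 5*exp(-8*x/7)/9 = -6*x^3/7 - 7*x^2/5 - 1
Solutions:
 u(x) = C1 - 3*x^4/14 - 7*x^3/15 - x - 35*exp(-8*x/7)/72


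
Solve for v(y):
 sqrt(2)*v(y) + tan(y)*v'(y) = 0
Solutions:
 v(y) = C1/sin(y)^(sqrt(2))


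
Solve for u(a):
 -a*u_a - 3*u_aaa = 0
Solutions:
 u(a) = C1 + Integral(C2*airyai(-3^(2/3)*a/3) + C3*airybi(-3^(2/3)*a/3), a)


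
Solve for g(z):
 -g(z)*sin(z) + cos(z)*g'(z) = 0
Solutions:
 g(z) = C1/cos(z)


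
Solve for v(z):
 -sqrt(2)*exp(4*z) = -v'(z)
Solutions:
 v(z) = C1 + sqrt(2)*exp(4*z)/4


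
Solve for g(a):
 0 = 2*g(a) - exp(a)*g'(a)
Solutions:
 g(a) = C1*exp(-2*exp(-a))


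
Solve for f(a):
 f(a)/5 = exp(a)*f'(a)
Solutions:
 f(a) = C1*exp(-exp(-a)/5)


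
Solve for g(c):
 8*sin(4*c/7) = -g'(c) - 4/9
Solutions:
 g(c) = C1 - 4*c/9 + 14*cos(4*c/7)


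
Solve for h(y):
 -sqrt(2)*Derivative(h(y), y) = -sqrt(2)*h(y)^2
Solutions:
 h(y) = -1/(C1 + y)


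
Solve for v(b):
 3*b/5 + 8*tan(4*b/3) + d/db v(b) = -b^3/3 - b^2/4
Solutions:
 v(b) = C1 - b^4/12 - b^3/12 - 3*b^2/10 + 6*log(cos(4*b/3))


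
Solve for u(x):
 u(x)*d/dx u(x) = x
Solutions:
 u(x) = -sqrt(C1 + x^2)
 u(x) = sqrt(C1 + x^2)


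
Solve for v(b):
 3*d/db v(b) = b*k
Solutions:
 v(b) = C1 + b^2*k/6


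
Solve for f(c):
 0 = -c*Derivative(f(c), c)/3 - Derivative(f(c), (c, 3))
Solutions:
 f(c) = C1 + Integral(C2*airyai(-3^(2/3)*c/3) + C3*airybi(-3^(2/3)*c/3), c)


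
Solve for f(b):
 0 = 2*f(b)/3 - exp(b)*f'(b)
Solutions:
 f(b) = C1*exp(-2*exp(-b)/3)


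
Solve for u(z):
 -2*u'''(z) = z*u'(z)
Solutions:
 u(z) = C1 + Integral(C2*airyai(-2^(2/3)*z/2) + C3*airybi(-2^(2/3)*z/2), z)


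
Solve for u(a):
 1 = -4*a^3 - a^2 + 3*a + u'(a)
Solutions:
 u(a) = C1 + a^4 + a^3/3 - 3*a^2/2 + a


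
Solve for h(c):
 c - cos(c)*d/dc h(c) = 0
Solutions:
 h(c) = C1 + Integral(c/cos(c), c)


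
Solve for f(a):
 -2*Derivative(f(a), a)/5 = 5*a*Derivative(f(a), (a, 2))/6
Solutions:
 f(a) = C1 + C2*a^(13/25)


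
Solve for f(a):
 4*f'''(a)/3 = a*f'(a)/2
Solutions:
 f(a) = C1 + Integral(C2*airyai(3^(1/3)*a/2) + C3*airybi(3^(1/3)*a/2), a)


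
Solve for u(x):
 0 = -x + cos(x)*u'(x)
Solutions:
 u(x) = C1 + Integral(x/cos(x), x)


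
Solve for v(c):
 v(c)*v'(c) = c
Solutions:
 v(c) = -sqrt(C1 + c^2)
 v(c) = sqrt(C1 + c^2)


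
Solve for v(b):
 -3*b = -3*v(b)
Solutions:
 v(b) = b


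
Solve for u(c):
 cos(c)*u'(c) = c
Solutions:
 u(c) = C1 + Integral(c/cos(c), c)


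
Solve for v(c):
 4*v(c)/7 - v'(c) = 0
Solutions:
 v(c) = C1*exp(4*c/7)


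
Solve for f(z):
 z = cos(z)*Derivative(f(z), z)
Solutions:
 f(z) = C1 + Integral(z/cos(z), z)


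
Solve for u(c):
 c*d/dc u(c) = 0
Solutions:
 u(c) = C1


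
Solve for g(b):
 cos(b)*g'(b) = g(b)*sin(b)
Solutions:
 g(b) = C1/cos(b)


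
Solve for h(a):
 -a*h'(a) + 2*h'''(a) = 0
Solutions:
 h(a) = C1 + Integral(C2*airyai(2^(2/3)*a/2) + C3*airybi(2^(2/3)*a/2), a)


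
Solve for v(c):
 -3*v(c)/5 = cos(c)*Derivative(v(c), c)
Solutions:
 v(c) = C1*(sin(c) - 1)^(3/10)/(sin(c) + 1)^(3/10)


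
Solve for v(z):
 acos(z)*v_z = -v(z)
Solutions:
 v(z) = C1*exp(-Integral(1/acos(z), z))


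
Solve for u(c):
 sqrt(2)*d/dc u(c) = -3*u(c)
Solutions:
 u(c) = C1*exp(-3*sqrt(2)*c/2)


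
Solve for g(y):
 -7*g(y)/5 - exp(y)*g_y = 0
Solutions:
 g(y) = C1*exp(7*exp(-y)/5)


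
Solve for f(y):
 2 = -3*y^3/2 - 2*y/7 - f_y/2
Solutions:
 f(y) = C1 - 3*y^4/4 - 2*y^2/7 - 4*y


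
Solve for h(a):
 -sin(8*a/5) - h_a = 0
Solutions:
 h(a) = C1 + 5*cos(8*a/5)/8


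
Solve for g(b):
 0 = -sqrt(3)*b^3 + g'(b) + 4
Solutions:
 g(b) = C1 + sqrt(3)*b^4/4 - 4*b
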